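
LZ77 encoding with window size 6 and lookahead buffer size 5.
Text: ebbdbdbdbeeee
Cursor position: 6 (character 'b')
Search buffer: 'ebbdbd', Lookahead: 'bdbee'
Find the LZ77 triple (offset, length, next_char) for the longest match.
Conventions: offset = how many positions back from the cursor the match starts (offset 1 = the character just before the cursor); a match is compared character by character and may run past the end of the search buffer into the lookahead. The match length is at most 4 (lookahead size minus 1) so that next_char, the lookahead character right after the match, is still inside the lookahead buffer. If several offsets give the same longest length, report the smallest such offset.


Try each offset into the search buffer:
  offset=1 (pos 5, char 'd'): match length 0
  offset=2 (pos 4, char 'b'): match length 3
  offset=3 (pos 3, char 'd'): match length 0
  offset=4 (pos 2, char 'b'): match length 3
  offset=5 (pos 1, char 'b'): match length 1
  offset=6 (pos 0, char 'e'): match length 0
Longest match has length 3, found at offsets 2, 4; take the smallest, offset 2.
next_char = character at position 6 + 3 = 9 -> 'e'

Best match: offset=2, length=3 (matching 'bdb' starting at position 4)
LZ77 triple: (2, 3, 'e')


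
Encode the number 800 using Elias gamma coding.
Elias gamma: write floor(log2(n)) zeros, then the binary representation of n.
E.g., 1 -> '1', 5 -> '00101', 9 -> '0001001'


num_bits = floor(log2(800)) + 1 = 10
leading_zeros = num_bits - 1 = 9
binary(800) = 1100100000

Elias gamma(800) = '000000000' + '1100100000' = 0000000001100100000 (19 bits)


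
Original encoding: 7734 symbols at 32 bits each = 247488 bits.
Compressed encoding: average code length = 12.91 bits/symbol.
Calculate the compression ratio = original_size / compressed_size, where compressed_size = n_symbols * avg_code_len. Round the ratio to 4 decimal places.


original_size = n_symbols * orig_bits = 7734 * 32 = 247488 bits
compressed_size = n_symbols * avg_code_len = 7734 * 12.91 = 99845.94 bits
ratio = original_size / compressed_size = 247488 / 99845.94 = 2.4787

Compression ratio = 2.4787


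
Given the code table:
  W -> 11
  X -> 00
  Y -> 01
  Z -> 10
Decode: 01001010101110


Decoding:
01 -> Y
00 -> X
10 -> Z
10 -> Z
10 -> Z
11 -> W
10 -> Z


Result: YXZZZWZ


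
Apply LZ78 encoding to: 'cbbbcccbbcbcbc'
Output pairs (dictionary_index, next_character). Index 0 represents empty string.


LZ78 encoding steps:
Dictionary: {0: ''}
Step 1: w='' (idx 0), next='c' -> output (0, 'c'), add 'c' as idx 1
Step 2: w='' (idx 0), next='b' -> output (0, 'b'), add 'b' as idx 2
Step 3: w='b' (idx 2), next='b' -> output (2, 'b'), add 'bb' as idx 3
Step 4: w='c' (idx 1), next='c' -> output (1, 'c'), add 'cc' as idx 4
Step 5: w='c' (idx 1), next='b' -> output (1, 'b'), add 'cb' as idx 5
Step 6: w='b' (idx 2), next='c' -> output (2, 'c'), add 'bc' as idx 6
Step 7: w='bc' (idx 6), next='b' -> output (6, 'b'), add 'bcb' as idx 7
Step 8: w='c' (idx 1), end of input -> output (1, '')


Encoded: [(0, 'c'), (0, 'b'), (2, 'b'), (1, 'c'), (1, 'b'), (2, 'c'), (6, 'b'), (1, '')]


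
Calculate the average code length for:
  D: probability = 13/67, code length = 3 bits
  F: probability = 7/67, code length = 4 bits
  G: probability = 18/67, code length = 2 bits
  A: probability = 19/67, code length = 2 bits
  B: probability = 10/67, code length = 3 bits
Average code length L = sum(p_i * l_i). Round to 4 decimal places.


Weighted contributions p_i * l_i:
  D: (13/67) * 3 = 39/67
  F: (7/67) * 4 = 28/67
  G: (18/67) * 2 = 36/67
  A: (19/67) * 2 = 38/67
  B: (10/67) * 3 = 30/67
Sum = (39 + 28 + 36 + 38 + 30)/67 = 171/67

L = 171/67 = 2.5522 bits/symbol


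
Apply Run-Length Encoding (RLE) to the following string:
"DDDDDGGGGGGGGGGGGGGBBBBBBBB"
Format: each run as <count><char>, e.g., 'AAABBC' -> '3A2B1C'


Scanning runs left to right:
  i=0: run of 'D' x 5 -> '5D'
  i=5: run of 'G' x 14 -> '14G'
  i=19: run of 'B' x 8 -> '8B'

RLE = 5D14G8B


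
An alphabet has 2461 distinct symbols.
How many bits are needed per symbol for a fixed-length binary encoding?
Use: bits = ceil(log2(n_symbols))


log2(2461) = 11.265
Bracket: 2^11 = 2048 < 2461 <= 2^12 = 4096
So ceil(log2(2461)) = 12

bits = ceil(log2(2461)) = ceil(11.265) = 12 bits


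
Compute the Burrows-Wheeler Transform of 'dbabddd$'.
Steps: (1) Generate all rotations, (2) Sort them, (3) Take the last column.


Rotations (sorted):
  0: $dbabddd -> last char: d
  1: abddd$db -> last char: b
  2: babddd$d -> last char: d
  3: bddd$dba -> last char: a
  4: d$dbabdd -> last char: d
  5: dbabddd$ -> last char: $
  6: dd$dbabd -> last char: d
  7: ddd$dbab -> last char: b


BWT = dbdad$db


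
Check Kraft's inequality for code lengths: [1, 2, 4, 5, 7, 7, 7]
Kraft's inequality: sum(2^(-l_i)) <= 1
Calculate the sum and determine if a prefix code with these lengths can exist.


Sum = 2^(-1) + 2^(-2) + 2^(-4) + 2^(-5) + 2^(-7) + 2^(-7) + 2^(-7)
    = 0.5 + 0.25 + 0.0625 + 0.03125 + 0.0078125 + 0.0078125 + 0.0078125
    = 111/128 = 0.8671875
Since 0.8671875 <= 1, Kraft's inequality IS satisfied.
A prefix code with these lengths CAN exist.

Kraft sum = 0.8671875. Satisfied.


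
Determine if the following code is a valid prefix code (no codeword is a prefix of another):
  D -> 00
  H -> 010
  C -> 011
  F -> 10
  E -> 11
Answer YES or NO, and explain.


Checking each pair (does one codeword prefix another?):
  D='00' vs H='010': no prefix
  D='00' vs C='011': no prefix
  D='00' vs F='10': no prefix
  D='00' vs E='11': no prefix
  H='010' vs D='00': no prefix
  H='010' vs C='011': no prefix
  H='010' vs F='10': no prefix
  H='010' vs E='11': no prefix
  C='011' vs D='00': no prefix
  C='011' vs H='010': no prefix
  C='011' vs F='10': no prefix
  C='011' vs E='11': no prefix
  F='10' vs D='00': no prefix
  F='10' vs H='010': no prefix
  F='10' vs C='011': no prefix
  F='10' vs E='11': no prefix
  E='11' vs D='00': no prefix
  E='11' vs H='010': no prefix
  E='11' vs C='011': no prefix
  E='11' vs F='10': no prefix
No violation found over all pairs.

YES -- this is a valid prefix code. No codeword is a prefix of any other codeword.


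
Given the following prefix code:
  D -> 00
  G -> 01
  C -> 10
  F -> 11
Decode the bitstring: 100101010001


Decoding step by step:
Bits 10 -> C
Bits 01 -> G
Bits 01 -> G
Bits 01 -> G
Bits 00 -> D
Bits 01 -> G


Decoded message: CGGGDG


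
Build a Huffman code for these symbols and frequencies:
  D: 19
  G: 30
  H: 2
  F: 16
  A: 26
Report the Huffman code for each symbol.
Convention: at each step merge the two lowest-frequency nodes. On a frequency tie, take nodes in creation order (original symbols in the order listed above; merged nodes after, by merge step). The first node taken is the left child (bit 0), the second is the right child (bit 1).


Huffman tree construction:
Step 1: Merge H(2) + F(16) = 18
Step 2: Merge (H+F)(18) + D(19) = 37
Step 3: Merge A(26) + G(30) = 56
Step 4: Merge ((H+F)+D)(37) + (A+G)(56) = 93
Read each symbol's code off the tree from the root (left child = 0, right child = 1).

Codes:
  D: 01 (length 2)
  G: 11 (length 2)
  H: 000 (length 3)
  F: 001 (length 3)
  A: 10 (length 2)
Average code length: 204/93 = 2.1935 bits/symbol


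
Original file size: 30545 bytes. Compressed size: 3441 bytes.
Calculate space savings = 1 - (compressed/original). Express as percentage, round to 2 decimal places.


ratio = compressed/original = 3441/30545 = 0.112653
savings = 1 - ratio = 1 - 0.112653 = 0.887347
as a percentage: 0.887347 * 100 = 88.73%

Space savings = 1 - 3441/30545 = 88.73%


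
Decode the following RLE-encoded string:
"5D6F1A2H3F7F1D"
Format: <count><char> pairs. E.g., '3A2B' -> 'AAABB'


Expanding each <count><char> pair:
  5D -> 'DDDDD'
  6F -> 'FFFFFF'
  1A -> 'A'
  2H -> 'HH'
  3F -> 'FFF'
  7F -> 'FFFFFFF'
  1D -> 'D'

Decoded = DDDDDFFFFFFAHHFFFFFFFFFFD


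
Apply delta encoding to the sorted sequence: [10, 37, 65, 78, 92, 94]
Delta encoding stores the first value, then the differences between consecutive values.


First value: 10
Deltas:
  37 - 10 = 27
  65 - 37 = 28
  78 - 65 = 13
  92 - 78 = 14
  94 - 92 = 2


Delta encoded: [10, 27, 28, 13, 14, 2]


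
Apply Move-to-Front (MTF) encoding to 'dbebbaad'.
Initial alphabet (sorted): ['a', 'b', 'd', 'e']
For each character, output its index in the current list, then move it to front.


MTF encoding:
'd': index 2 in ['a', 'b', 'd', 'e'] -> ['d', 'a', 'b', 'e']
'b': index 2 in ['d', 'a', 'b', 'e'] -> ['b', 'd', 'a', 'e']
'e': index 3 in ['b', 'd', 'a', 'e'] -> ['e', 'b', 'd', 'a']
'b': index 1 in ['e', 'b', 'd', 'a'] -> ['b', 'e', 'd', 'a']
'b': index 0 in ['b', 'e', 'd', 'a'] -> ['b', 'e', 'd', 'a']
'a': index 3 in ['b', 'e', 'd', 'a'] -> ['a', 'b', 'e', 'd']
'a': index 0 in ['a', 'b', 'e', 'd'] -> ['a', 'b', 'e', 'd']
'd': index 3 in ['a', 'b', 'e', 'd'] -> ['d', 'a', 'b', 'e']


Output: [2, 2, 3, 1, 0, 3, 0, 3]


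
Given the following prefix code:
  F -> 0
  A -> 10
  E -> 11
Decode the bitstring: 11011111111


Decoding step by step:
Bits 11 -> E
Bits 0 -> F
Bits 11 -> E
Bits 11 -> E
Bits 11 -> E
Bits 11 -> E


Decoded message: EFEEEE


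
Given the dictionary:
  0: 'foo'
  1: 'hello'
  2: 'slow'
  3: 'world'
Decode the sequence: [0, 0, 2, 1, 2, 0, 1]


Look up each index in the dictionary:
  0 -> 'foo'
  0 -> 'foo'
  2 -> 'slow'
  1 -> 'hello'
  2 -> 'slow'
  0 -> 'foo'
  1 -> 'hello'

Decoded: "foo foo slow hello slow foo hello"


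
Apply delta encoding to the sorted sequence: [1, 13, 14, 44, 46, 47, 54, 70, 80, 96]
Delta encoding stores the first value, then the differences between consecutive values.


First value: 1
Deltas:
  13 - 1 = 12
  14 - 13 = 1
  44 - 14 = 30
  46 - 44 = 2
  47 - 46 = 1
  54 - 47 = 7
  70 - 54 = 16
  80 - 70 = 10
  96 - 80 = 16


Delta encoded: [1, 12, 1, 30, 2, 1, 7, 16, 10, 16]


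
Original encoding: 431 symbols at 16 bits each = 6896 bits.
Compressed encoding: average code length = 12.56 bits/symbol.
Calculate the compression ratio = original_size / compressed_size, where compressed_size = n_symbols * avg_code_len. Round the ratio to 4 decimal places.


original_size = n_symbols * orig_bits = 431 * 16 = 6896 bits
compressed_size = n_symbols * avg_code_len = 431 * 12.56 = 5413.36 bits
ratio = original_size / compressed_size = 6896 / 5413.36 = 1.2739

Compression ratio = 1.2739


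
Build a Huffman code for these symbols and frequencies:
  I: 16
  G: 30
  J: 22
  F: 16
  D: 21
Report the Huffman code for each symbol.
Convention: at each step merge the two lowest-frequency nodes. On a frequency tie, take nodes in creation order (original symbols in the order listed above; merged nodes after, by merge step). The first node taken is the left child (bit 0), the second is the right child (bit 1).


Huffman tree construction:
Step 1: Merge I(16) + F(16) = 32
Step 2: Merge D(21) + J(22) = 43
Step 3: Merge G(30) + (I+F)(32) = 62
Step 4: Merge (D+J)(43) + (G+(I+F))(62) = 105
Read each symbol's code off the tree from the root (left child = 0, right child = 1).

Codes:
  I: 110 (length 3)
  G: 10 (length 2)
  J: 01 (length 2)
  F: 111 (length 3)
  D: 00 (length 2)
Average code length: 242/105 = 2.3048 bits/symbol


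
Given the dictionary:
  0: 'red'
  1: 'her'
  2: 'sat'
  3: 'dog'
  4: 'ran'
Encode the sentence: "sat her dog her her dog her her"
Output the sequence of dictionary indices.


Look up each word in the dictionary:
  'sat' -> 2
  'her' -> 1
  'dog' -> 3
  'her' -> 1
  'her' -> 1
  'dog' -> 3
  'her' -> 1
  'her' -> 1

Encoded: [2, 1, 3, 1, 1, 3, 1, 1]


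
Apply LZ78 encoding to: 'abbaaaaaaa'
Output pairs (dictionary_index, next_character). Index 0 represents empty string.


LZ78 encoding steps:
Dictionary: {0: ''}
Step 1: w='' (idx 0), next='a' -> output (0, 'a'), add 'a' as idx 1
Step 2: w='' (idx 0), next='b' -> output (0, 'b'), add 'b' as idx 2
Step 3: w='b' (idx 2), next='a' -> output (2, 'a'), add 'ba' as idx 3
Step 4: w='a' (idx 1), next='a' -> output (1, 'a'), add 'aa' as idx 4
Step 5: w='aa' (idx 4), next='a' -> output (4, 'a'), add 'aaa' as idx 5
Step 6: w='a' (idx 1), end of input -> output (1, '')


Encoded: [(0, 'a'), (0, 'b'), (2, 'a'), (1, 'a'), (4, 'a'), (1, '')]


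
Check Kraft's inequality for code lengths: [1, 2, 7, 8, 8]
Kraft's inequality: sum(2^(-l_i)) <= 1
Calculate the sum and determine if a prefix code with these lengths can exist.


Sum = 2^(-1) + 2^(-2) + 2^(-7) + 2^(-8) + 2^(-8)
    = 0.5 + 0.25 + 0.0078125 + 0.00390625 + 0.00390625
    = 196/256 = 0.765625
Since 0.765625 <= 1, Kraft's inequality IS satisfied.
A prefix code with these lengths CAN exist.

Kraft sum = 0.765625. Satisfied.


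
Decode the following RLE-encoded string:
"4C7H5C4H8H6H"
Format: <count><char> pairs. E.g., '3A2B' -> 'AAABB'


Expanding each <count><char> pair:
  4C -> 'CCCC'
  7H -> 'HHHHHHH'
  5C -> 'CCCCC'
  4H -> 'HHHH'
  8H -> 'HHHHHHHH'
  6H -> 'HHHHHH'

Decoded = CCCCHHHHHHHCCCCCHHHHHHHHHHHHHHHHHH


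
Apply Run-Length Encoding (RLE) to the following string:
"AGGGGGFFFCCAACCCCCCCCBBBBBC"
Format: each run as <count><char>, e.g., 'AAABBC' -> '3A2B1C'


Scanning runs left to right:
  i=0: run of 'A' x 1 -> '1A'
  i=1: run of 'G' x 5 -> '5G'
  i=6: run of 'F' x 3 -> '3F'
  i=9: run of 'C' x 2 -> '2C'
  i=11: run of 'A' x 2 -> '2A'
  i=13: run of 'C' x 8 -> '8C'
  i=21: run of 'B' x 5 -> '5B'
  i=26: run of 'C' x 1 -> '1C'

RLE = 1A5G3F2C2A8C5B1C


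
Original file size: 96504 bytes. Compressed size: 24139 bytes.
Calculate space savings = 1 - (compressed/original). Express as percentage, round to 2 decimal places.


ratio = compressed/original = 24139/96504 = 0.250135
savings = 1 - ratio = 1 - 0.250135 = 0.749865
as a percentage: 0.749865 * 100 = 74.99%

Space savings = 1 - 24139/96504 = 74.99%


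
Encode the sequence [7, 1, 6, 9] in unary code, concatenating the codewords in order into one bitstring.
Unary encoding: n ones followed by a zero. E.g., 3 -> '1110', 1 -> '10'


Encode each number as n ones followed by a terminating 0:
  7 -> 11111110 (8 bits)
  1 -> 10 (2 bits)
  6 -> 1111110 (7 bits)
  9 -> 1111111110 (10 bits)
Total length = 8 + 2 + 7 + 10 = 27 bits.

Unary([7, 1, 6, 9]) = 111111101011111101111111110 (27 bits)


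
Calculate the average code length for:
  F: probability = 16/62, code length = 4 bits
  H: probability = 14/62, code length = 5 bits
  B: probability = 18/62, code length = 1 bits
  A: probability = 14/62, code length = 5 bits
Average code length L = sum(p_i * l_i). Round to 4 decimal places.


Weighted contributions p_i * l_i:
  F: (16/62) * 4 = 64/62
  H: (14/62) * 5 = 70/62
  B: (18/62) * 1 = 18/62
  A: (14/62) * 5 = 70/62
Sum = (64 + 70 + 18 + 70)/62 = 222/62

L = 222/62 = 3.5806 bits/symbol


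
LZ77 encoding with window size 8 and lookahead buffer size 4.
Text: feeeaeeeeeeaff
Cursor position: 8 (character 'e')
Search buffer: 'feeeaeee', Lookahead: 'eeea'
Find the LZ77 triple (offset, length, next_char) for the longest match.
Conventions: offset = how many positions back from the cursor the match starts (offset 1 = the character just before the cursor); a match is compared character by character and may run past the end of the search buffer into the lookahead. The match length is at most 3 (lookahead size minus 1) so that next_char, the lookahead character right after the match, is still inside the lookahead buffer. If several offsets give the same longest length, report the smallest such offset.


Try each offset into the search buffer:
  offset=1 (pos 7, char 'e'): match length 3
  offset=2 (pos 6, char 'e'): match length 3
  offset=3 (pos 5, char 'e'): match length 3
  offset=4 (pos 4, char 'a'): match length 0
  offset=5 (pos 3, char 'e'): match length 1
  offset=6 (pos 2, char 'e'): match length 2
  offset=7 (pos 1, char 'e'): match length 3
  offset=8 (pos 0, char 'f'): match length 0
Longest match has length 3, found at offsets 1, 2, 3, 7; take the smallest, offset 1.
next_char = character at position 8 + 3 = 11 -> 'a'

Best match: offset=1, length=3 (matching 'eee' starting at position 7)
LZ77 triple: (1, 3, 'a')


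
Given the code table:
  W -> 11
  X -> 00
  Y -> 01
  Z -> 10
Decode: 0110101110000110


Decoding:
01 -> Y
10 -> Z
10 -> Z
11 -> W
10 -> Z
00 -> X
01 -> Y
10 -> Z


Result: YZZWZXYZ


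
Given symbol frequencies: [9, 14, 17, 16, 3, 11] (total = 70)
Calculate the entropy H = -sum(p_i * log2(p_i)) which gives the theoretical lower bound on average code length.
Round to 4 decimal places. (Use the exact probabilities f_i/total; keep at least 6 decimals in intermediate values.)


Per-symbol terms -p_i * log2(p_i) with p_i = f_i/70:
  p = 9/70 = 0.128571: log2(p) = -2.959358, -p*log2(p) = 0.380489
  p = 14/70 = 0.200000: log2(p) = -2.321928, -p*log2(p) = 0.464386
  p = 17/70 = 0.242857: log2(p) = -2.041820, -p*log2(p) = 0.495871
  p = 16/70 = 0.228571: log2(p) = -2.129283, -p*log2(p) = 0.486693
  p = 3/70 = 0.042857: log2(p) = -4.544321, -p*log2(p) = 0.194757
  p = 11/70 = 0.157143: log2(p) = -2.669851, -p*log2(p) = 0.419548
H = 0.380489 + 0.464386 + 0.495871 + 0.486693 + 0.194757 + 0.419548 = 2.441744

H = 2.4417 bits/symbol


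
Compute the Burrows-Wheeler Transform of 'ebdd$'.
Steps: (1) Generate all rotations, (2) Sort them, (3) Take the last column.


Rotations (sorted):
  0: $ebdd -> last char: d
  1: bdd$e -> last char: e
  2: d$ebd -> last char: d
  3: dd$eb -> last char: b
  4: ebdd$ -> last char: $


BWT = dedb$


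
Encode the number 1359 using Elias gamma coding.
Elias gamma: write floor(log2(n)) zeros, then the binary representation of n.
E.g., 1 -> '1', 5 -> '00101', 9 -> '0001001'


num_bits = floor(log2(1359)) + 1 = 11
leading_zeros = num_bits - 1 = 10
binary(1359) = 10101001111

Elias gamma(1359) = '0000000000' + '10101001111' = 000000000010101001111 (21 bits)


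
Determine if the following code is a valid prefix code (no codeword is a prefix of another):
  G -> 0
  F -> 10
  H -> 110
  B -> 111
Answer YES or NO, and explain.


Checking each pair (does one codeword prefix another?):
  G='0' vs F='10': no prefix
  G='0' vs H='110': no prefix
  G='0' vs B='111': no prefix
  F='10' vs G='0': no prefix
  F='10' vs H='110': no prefix
  F='10' vs B='111': no prefix
  H='110' vs G='0': no prefix
  H='110' vs F='10': no prefix
  H='110' vs B='111': no prefix
  B='111' vs G='0': no prefix
  B='111' vs F='10': no prefix
  B='111' vs H='110': no prefix
No violation found over all pairs.

YES -- this is a valid prefix code. No codeword is a prefix of any other codeword.


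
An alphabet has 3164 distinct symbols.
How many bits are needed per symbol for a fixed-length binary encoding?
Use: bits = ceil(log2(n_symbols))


log2(3164) = 11.6275
Bracket: 2^11 = 2048 < 3164 <= 2^12 = 4096
So ceil(log2(3164)) = 12

bits = ceil(log2(3164)) = ceil(11.6275) = 12 bits


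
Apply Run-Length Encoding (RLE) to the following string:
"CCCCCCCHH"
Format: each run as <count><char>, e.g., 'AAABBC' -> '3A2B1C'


Scanning runs left to right:
  i=0: run of 'C' x 7 -> '7C'
  i=7: run of 'H' x 2 -> '2H'

RLE = 7C2H


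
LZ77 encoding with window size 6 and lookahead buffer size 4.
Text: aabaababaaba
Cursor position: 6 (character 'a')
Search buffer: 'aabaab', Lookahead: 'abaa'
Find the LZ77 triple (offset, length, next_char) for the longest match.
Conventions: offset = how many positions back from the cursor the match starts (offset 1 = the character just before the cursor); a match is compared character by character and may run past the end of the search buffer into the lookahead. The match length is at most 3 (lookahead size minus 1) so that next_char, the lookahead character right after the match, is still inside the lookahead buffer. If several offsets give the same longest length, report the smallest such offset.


Try each offset into the search buffer:
  offset=1 (pos 5, char 'b'): match length 0
  offset=2 (pos 4, char 'a'): match length 3
  offset=3 (pos 3, char 'a'): match length 1
  offset=4 (pos 2, char 'b'): match length 0
  offset=5 (pos 1, char 'a'): match length 3
  offset=6 (pos 0, char 'a'): match length 1
Longest match has length 3, found at offsets 2, 5; take the smallest, offset 2.
next_char = character at position 6 + 3 = 9 -> 'a'

Best match: offset=2, length=3 (matching 'aba' starting at position 4)
LZ77 triple: (2, 3, 'a')


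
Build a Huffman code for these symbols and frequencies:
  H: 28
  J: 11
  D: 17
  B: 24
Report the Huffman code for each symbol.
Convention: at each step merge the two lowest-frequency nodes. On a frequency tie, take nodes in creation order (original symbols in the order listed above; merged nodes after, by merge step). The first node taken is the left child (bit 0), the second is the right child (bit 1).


Huffman tree construction:
Step 1: Merge J(11) + D(17) = 28
Step 2: Merge B(24) + H(28) = 52
Step 3: Merge (J+D)(28) + (B+H)(52) = 80
Read each symbol's code off the tree from the root (left child = 0, right child = 1).

Codes:
  H: 11 (length 2)
  J: 00 (length 2)
  D: 01 (length 2)
  B: 10 (length 2)
Average code length: 160/80 = 2.0000 bits/symbol


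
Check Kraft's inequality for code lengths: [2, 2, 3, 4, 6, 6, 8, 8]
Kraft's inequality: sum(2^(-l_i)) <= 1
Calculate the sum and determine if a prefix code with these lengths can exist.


Sum = 2^(-2) + 2^(-2) + 2^(-3) + 2^(-4) + 2^(-6) + 2^(-6) + 2^(-8) + 2^(-8)
    = 0.25 + 0.25 + 0.125 + 0.0625 + 0.015625 + 0.015625 + 0.00390625 + 0.00390625
    = 186/256 = 0.7265625
Since 0.7265625 <= 1, Kraft's inequality IS satisfied.
A prefix code with these lengths CAN exist.

Kraft sum = 0.7265625. Satisfied.


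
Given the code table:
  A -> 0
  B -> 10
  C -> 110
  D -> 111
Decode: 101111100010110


Decoding:
10 -> B
111 -> D
110 -> C
0 -> A
0 -> A
10 -> B
110 -> C


Result: BDCAABC


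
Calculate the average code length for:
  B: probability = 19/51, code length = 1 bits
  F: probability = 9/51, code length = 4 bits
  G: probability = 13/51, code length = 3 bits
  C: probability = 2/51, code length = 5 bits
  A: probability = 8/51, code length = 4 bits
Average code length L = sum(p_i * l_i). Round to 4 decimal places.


Weighted contributions p_i * l_i:
  B: (19/51) * 1 = 19/51
  F: (9/51) * 4 = 36/51
  G: (13/51) * 3 = 39/51
  C: (2/51) * 5 = 10/51
  A: (8/51) * 4 = 32/51
Sum = (19 + 36 + 39 + 10 + 32)/51 = 136/51

L = 136/51 = 2.6667 bits/symbol


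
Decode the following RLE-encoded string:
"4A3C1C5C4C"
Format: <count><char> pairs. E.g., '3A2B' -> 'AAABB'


Expanding each <count><char> pair:
  4A -> 'AAAA'
  3C -> 'CCC'
  1C -> 'C'
  5C -> 'CCCCC'
  4C -> 'CCCC'

Decoded = AAAACCCCCCCCCCCCC


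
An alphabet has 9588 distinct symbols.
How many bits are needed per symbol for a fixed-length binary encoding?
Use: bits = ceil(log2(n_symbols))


log2(9588) = 13.227
Bracket: 2^13 = 8192 < 9588 <= 2^14 = 16384
So ceil(log2(9588)) = 14

bits = ceil(log2(9588)) = ceil(13.227) = 14 bits


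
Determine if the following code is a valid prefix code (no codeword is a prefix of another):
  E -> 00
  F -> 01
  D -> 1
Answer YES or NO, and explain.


Checking each pair (does one codeword prefix another?):
  E='00' vs F='01': no prefix
  E='00' vs D='1': no prefix
  F='01' vs E='00': no prefix
  F='01' vs D='1': no prefix
  D='1' vs E='00': no prefix
  D='1' vs F='01': no prefix
No violation found over all pairs.

YES -- this is a valid prefix code. No codeword is a prefix of any other codeword.


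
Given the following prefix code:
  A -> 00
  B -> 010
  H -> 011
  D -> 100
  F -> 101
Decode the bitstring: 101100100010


Decoding step by step:
Bits 101 -> F
Bits 100 -> D
Bits 100 -> D
Bits 010 -> B


Decoded message: FDDB


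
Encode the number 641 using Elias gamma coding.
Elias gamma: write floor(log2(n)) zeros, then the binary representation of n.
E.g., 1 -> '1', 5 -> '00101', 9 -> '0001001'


num_bits = floor(log2(641)) + 1 = 10
leading_zeros = num_bits - 1 = 9
binary(641) = 1010000001

Elias gamma(641) = '000000000' + '1010000001' = 0000000001010000001 (19 bits)


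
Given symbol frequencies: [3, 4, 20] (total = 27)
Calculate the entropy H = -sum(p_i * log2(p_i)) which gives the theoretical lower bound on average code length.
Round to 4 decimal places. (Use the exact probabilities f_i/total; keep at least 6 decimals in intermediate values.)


Per-symbol terms -p_i * log2(p_i) with p_i = f_i/27:
  p = 3/27 = 0.111111: log2(p) = -3.169925, -p*log2(p) = 0.352214
  p = 4/27 = 0.148148: log2(p) = -2.754888, -p*log2(p) = 0.408131
  p = 20/27 = 0.740741: log2(p) = -0.432959, -p*log2(p) = 0.320711
H = 0.352214 + 0.408131 + 0.320711 = 1.081056

H = 1.0811 bits/symbol


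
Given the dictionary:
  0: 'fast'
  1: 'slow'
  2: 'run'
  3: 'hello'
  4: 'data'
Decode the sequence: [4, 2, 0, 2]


Look up each index in the dictionary:
  4 -> 'data'
  2 -> 'run'
  0 -> 'fast'
  2 -> 'run'

Decoded: "data run fast run"


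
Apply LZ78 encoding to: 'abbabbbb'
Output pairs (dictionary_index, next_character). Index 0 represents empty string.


LZ78 encoding steps:
Dictionary: {0: ''}
Step 1: w='' (idx 0), next='a' -> output (0, 'a'), add 'a' as idx 1
Step 2: w='' (idx 0), next='b' -> output (0, 'b'), add 'b' as idx 2
Step 3: w='b' (idx 2), next='a' -> output (2, 'a'), add 'ba' as idx 3
Step 4: w='b' (idx 2), next='b' -> output (2, 'b'), add 'bb' as idx 4
Step 5: w='bb' (idx 4), end of input -> output (4, '')


Encoded: [(0, 'a'), (0, 'b'), (2, 'a'), (2, 'b'), (4, '')]


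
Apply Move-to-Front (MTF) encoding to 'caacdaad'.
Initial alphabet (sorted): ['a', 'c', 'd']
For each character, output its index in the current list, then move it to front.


MTF encoding:
'c': index 1 in ['a', 'c', 'd'] -> ['c', 'a', 'd']
'a': index 1 in ['c', 'a', 'd'] -> ['a', 'c', 'd']
'a': index 0 in ['a', 'c', 'd'] -> ['a', 'c', 'd']
'c': index 1 in ['a', 'c', 'd'] -> ['c', 'a', 'd']
'd': index 2 in ['c', 'a', 'd'] -> ['d', 'c', 'a']
'a': index 2 in ['d', 'c', 'a'] -> ['a', 'd', 'c']
'a': index 0 in ['a', 'd', 'c'] -> ['a', 'd', 'c']
'd': index 1 in ['a', 'd', 'c'] -> ['d', 'a', 'c']


Output: [1, 1, 0, 1, 2, 2, 0, 1]


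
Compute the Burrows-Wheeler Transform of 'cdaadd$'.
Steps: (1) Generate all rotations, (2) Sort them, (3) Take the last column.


Rotations (sorted):
  0: $cdaadd -> last char: d
  1: aadd$cd -> last char: d
  2: add$cda -> last char: a
  3: cdaadd$ -> last char: $
  4: d$cdaad -> last char: d
  5: daadd$c -> last char: c
  6: dd$cdaa -> last char: a


BWT = dda$dca


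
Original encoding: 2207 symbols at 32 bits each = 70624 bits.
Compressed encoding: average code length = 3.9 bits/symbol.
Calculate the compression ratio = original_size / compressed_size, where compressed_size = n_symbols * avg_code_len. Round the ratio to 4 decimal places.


original_size = n_symbols * orig_bits = 2207 * 32 = 70624 bits
compressed_size = n_symbols * avg_code_len = 2207 * 3.9 = 8607.3 bits
ratio = original_size / compressed_size = 70624 / 8607.3 = 8.2051

Compression ratio = 8.2051


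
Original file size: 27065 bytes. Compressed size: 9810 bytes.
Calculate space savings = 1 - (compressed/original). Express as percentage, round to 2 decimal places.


ratio = compressed/original = 9810/27065 = 0.362461
savings = 1 - ratio = 1 - 0.362461 = 0.637539
as a percentage: 0.637539 * 100 = 63.75%

Space savings = 1 - 9810/27065 = 63.75%


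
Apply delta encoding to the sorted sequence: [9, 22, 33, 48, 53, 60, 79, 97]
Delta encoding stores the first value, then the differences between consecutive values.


First value: 9
Deltas:
  22 - 9 = 13
  33 - 22 = 11
  48 - 33 = 15
  53 - 48 = 5
  60 - 53 = 7
  79 - 60 = 19
  97 - 79 = 18


Delta encoded: [9, 13, 11, 15, 5, 7, 19, 18]


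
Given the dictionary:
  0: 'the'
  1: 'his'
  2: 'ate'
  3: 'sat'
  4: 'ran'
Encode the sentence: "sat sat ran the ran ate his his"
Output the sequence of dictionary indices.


Look up each word in the dictionary:
  'sat' -> 3
  'sat' -> 3
  'ran' -> 4
  'the' -> 0
  'ran' -> 4
  'ate' -> 2
  'his' -> 1
  'his' -> 1

Encoded: [3, 3, 4, 0, 4, 2, 1, 1]


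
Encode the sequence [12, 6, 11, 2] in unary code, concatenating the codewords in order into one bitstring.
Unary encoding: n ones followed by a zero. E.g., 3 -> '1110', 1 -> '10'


Encode each number as n ones followed by a terminating 0:
  12 -> 1111111111110 (13 bits)
  6 -> 1111110 (7 bits)
  11 -> 111111111110 (12 bits)
  2 -> 110 (3 bits)
Total length = 13 + 7 + 12 + 3 = 35 bits.

Unary([12, 6, 11, 2]) = 11111111111101111110111111111110110 (35 bits)


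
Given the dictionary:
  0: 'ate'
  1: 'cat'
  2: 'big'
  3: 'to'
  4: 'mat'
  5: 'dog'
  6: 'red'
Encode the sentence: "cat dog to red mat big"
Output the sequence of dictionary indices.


Look up each word in the dictionary:
  'cat' -> 1
  'dog' -> 5
  'to' -> 3
  'red' -> 6
  'mat' -> 4
  'big' -> 2

Encoded: [1, 5, 3, 6, 4, 2]


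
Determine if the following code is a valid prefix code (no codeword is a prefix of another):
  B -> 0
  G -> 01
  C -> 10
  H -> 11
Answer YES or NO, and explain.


Checking each pair (does one codeword prefix another?):
  B='0' vs G='01': prefix -- VIOLATION

NO -- this is NOT a valid prefix code. B (0) is a prefix of G (01).


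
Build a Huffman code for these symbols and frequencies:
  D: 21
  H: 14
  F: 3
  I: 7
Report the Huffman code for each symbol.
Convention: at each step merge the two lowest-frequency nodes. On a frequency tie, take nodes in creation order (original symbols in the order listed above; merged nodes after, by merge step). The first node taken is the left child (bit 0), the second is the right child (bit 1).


Huffman tree construction:
Step 1: Merge F(3) + I(7) = 10
Step 2: Merge (F+I)(10) + H(14) = 24
Step 3: Merge D(21) + ((F+I)+H)(24) = 45
Read each symbol's code off the tree from the root (left child = 0, right child = 1).

Codes:
  D: 0 (length 1)
  H: 11 (length 2)
  F: 100 (length 3)
  I: 101 (length 3)
Average code length: 79/45 = 1.7556 bits/symbol


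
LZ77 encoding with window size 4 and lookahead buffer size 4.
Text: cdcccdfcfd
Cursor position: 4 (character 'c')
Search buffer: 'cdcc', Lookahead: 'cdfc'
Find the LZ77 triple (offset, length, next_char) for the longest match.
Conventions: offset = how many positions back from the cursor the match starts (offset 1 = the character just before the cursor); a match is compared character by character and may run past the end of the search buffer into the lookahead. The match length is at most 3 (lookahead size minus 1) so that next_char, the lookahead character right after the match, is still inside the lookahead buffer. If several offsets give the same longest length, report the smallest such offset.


Try each offset into the search buffer:
  offset=1 (pos 3, char 'c'): match length 1
  offset=2 (pos 2, char 'c'): match length 1
  offset=3 (pos 1, char 'd'): match length 0
  offset=4 (pos 0, char 'c'): match length 2
Longest match has length 2 at offset 4.
next_char = character at position 4 + 2 = 6 -> 'f'

Best match: offset=4, length=2 (matching 'cd' starting at position 0)
LZ77 triple: (4, 2, 'f')


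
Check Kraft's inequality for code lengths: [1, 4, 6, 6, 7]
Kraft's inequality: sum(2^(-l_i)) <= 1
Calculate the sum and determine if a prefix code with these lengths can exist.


Sum = 2^(-1) + 2^(-4) + 2^(-6) + 2^(-6) + 2^(-7)
    = 0.5 + 0.0625 + 0.015625 + 0.015625 + 0.0078125
    = 77/128 = 0.6015625
Since 0.6015625 <= 1, Kraft's inequality IS satisfied.
A prefix code with these lengths CAN exist.

Kraft sum = 0.6015625. Satisfied.


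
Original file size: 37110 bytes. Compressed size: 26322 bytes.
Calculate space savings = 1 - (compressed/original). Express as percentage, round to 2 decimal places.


ratio = compressed/original = 26322/37110 = 0.709297
savings = 1 - ratio = 1 - 0.709297 = 0.290703
as a percentage: 0.290703 * 100 = 29.07%

Space savings = 1 - 26322/37110 = 29.07%


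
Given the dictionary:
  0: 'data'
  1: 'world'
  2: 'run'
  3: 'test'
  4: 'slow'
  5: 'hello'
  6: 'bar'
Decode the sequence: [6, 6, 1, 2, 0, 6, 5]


Look up each index in the dictionary:
  6 -> 'bar'
  6 -> 'bar'
  1 -> 'world'
  2 -> 'run'
  0 -> 'data'
  6 -> 'bar'
  5 -> 'hello'

Decoded: "bar bar world run data bar hello"


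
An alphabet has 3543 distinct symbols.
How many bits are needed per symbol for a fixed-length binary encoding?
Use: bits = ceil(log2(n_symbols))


log2(3543) = 11.7908
Bracket: 2^11 = 2048 < 3543 <= 2^12 = 4096
So ceil(log2(3543)) = 12

bits = ceil(log2(3543)) = ceil(11.7908) = 12 bits


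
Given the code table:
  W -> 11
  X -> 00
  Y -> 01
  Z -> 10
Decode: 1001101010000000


Decoding:
10 -> Z
01 -> Y
10 -> Z
10 -> Z
10 -> Z
00 -> X
00 -> X
00 -> X


Result: ZYZZZXXX


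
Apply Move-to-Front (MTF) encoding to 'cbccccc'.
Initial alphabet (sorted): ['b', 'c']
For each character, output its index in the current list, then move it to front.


MTF encoding:
'c': index 1 in ['b', 'c'] -> ['c', 'b']
'b': index 1 in ['c', 'b'] -> ['b', 'c']
'c': index 1 in ['b', 'c'] -> ['c', 'b']
'c': index 0 in ['c', 'b'] -> ['c', 'b']
'c': index 0 in ['c', 'b'] -> ['c', 'b']
'c': index 0 in ['c', 'b'] -> ['c', 'b']
'c': index 0 in ['c', 'b'] -> ['c', 'b']


Output: [1, 1, 1, 0, 0, 0, 0]


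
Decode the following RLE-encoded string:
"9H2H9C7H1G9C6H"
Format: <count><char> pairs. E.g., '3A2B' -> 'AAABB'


Expanding each <count><char> pair:
  9H -> 'HHHHHHHHH'
  2H -> 'HH'
  9C -> 'CCCCCCCCC'
  7H -> 'HHHHHHH'
  1G -> 'G'
  9C -> 'CCCCCCCCC'
  6H -> 'HHHHHH'

Decoded = HHHHHHHHHHHCCCCCCCCCHHHHHHHGCCCCCCCCCHHHHHH


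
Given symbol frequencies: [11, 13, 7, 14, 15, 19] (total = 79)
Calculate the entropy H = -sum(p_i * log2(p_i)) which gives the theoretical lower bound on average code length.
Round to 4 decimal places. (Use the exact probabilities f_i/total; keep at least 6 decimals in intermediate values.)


Per-symbol terms -p_i * log2(p_i) with p_i = f_i/79:
  p = 11/79 = 0.139241: log2(p) = -2.844349, -p*log2(p) = 0.396049
  p = 13/79 = 0.164557: log2(p) = -2.603341, -p*log2(p) = 0.428398
  p = 7/79 = 0.088608: log2(p) = -3.496426, -p*log2(p) = 0.309810
  p = 14/79 = 0.177215: log2(p) = -2.496426, -p*log2(p) = 0.442405
  p = 15/79 = 0.189873: log2(p) = -2.396890, -p*log2(p) = 0.455106
  p = 19/79 = 0.240506: log2(p) = -2.055853, -p*log2(p) = 0.494446
H = 0.396049 + 0.428398 + 0.309810 + 0.442405 + 0.455106 + 0.494446 = 2.526214

H = 2.5262 bits/symbol


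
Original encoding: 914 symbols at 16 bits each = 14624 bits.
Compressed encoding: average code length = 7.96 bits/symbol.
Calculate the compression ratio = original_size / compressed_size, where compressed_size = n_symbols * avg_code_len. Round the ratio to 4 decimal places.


original_size = n_symbols * orig_bits = 914 * 16 = 14624 bits
compressed_size = n_symbols * avg_code_len = 914 * 7.96 = 7275.44 bits
ratio = original_size / compressed_size = 14624 / 7275.44 = 2.0101

Compression ratio = 2.0101


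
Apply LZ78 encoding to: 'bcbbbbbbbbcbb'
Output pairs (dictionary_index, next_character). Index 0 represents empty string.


LZ78 encoding steps:
Dictionary: {0: ''}
Step 1: w='' (idx 0), next='b' -> output (0, 'b'), add 'b' as idx 1
Step 2: w='' (idx 0), next='c' -> output (0, 'c'), add 'c' as idx 2
Step 3: w='b' (idx 1), next='b' -> output (1, 'b'), add 'bb' as idx 3
Step 4: w='bb' (idx 3), next='b' -> output (3, 'b'), add 'bbb' as idx 4
Step 5: w='bbb' (idx 4), next='c' -> output (4, 'c'), add 'bbbc' as idx 5
Step 6: w='bb' (idx 3), end of input -> output (3, '')


Encoded: [(0, 'b'), (0, 'c'), (1, 'b'), (3, 'b'), (4, 'c'), (3, '')]


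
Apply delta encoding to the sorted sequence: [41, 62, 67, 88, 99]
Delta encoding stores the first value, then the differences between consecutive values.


First value: 41
Deltas:
  62 - 41 = 21
  67 - 62 = 5
  88 - 67 = 21
  99 - 88 = 11


Delta encoded: [41, 21, 5, 21, 11]


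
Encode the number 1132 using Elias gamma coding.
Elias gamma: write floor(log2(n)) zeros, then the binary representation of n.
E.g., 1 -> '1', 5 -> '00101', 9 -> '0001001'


num_bits = floor(log2(1132)) + 1 = 11
leading_zeros = num_bits - 1 = 10
binary(1132) = 10001101100

Elias gamma(1132) = '0000000000' + '10001101100' = 000000000010001101100 (21 bits)


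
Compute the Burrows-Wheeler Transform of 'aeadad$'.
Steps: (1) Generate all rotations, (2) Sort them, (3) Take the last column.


Rotations (sorted):
  0: $aeadad -> last char: d
  1: ad$aead -> last char: d
  2: adad$ae -> last char: e
  3: aeadad$ -> last char: $
  4: d$aeada -> last char: a
  5: dad$aea -> last char: a
  6: eadad$a -> last char: a


BWT = dde$aaa


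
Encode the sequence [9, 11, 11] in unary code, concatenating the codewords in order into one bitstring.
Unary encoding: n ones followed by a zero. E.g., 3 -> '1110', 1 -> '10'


Encode each number as n ones followed by a terminating 0:
  9 -> 1111111110 (10 bits)
  11 -> 111111111110 (12 bits)
  11 -> 111111111110 (12 bits)
Total length = 10 + 12 + 12 = 34 bits.

Unary([9, 11, 11]) = 1111111110111111111110111111111110 (34 bits)


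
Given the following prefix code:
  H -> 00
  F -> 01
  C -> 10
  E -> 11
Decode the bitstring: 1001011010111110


Decoding step by step:
Bits 10 -> C
Bits 01 -> F
Bits 01 -> F
Bits 10 -> C
Bits 10 -> C
Bits 11 -> E
Bits 11 -> E
Bits 10 -> C


Decoded message: CFFCCEEC


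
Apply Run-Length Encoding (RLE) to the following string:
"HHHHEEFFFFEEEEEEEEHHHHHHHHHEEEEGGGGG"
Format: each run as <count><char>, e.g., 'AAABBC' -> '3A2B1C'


Scanning runs left to right:
  i=0: run of 'H' x 4 -> '4H'
  i=4: run of 'E' x 2 -> '2E'
  i=6: run of 'F' x 4 -> '4F'
  i=10: run of 'E' x 8 -> '8E'
  i=18: run of 'H' x 9 -> '9H'
  i=27: run of 'E' x 4 -> '4E'
  i=31: run of 'G' x 5 -> '5G'

RLE = 4H2E4F8E9H4E5G


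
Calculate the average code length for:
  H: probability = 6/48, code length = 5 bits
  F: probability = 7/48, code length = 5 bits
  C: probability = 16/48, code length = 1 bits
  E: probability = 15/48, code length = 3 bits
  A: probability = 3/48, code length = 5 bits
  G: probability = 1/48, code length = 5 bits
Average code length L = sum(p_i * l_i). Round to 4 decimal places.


Weighted contributions p_i * l_i:
  H: (6/48) * 5 = 30/48
  F: (7/48) * 5 = 35/48
  C: (16/48) * 1 = 16/48
  E: (15/48) * 3 = 45/48
  A: (3/48) * 5 = 15/48
  G: (1/48) * 5 = 5/48
Sum = (30 + 35 + 16 + 45 + 15 + 5)/48 = 146/48

L = 146/48 = 3.0417 bits/symbol


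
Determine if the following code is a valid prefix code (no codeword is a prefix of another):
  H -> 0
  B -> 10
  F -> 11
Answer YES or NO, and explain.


Checking each pair (does one codeword prefix another?):
  H='0' vs B='10': no prefix
  H='0' vs F='11': no prefix
  B='10' vs H='0': no prefix
  B='10' vs F='11': no prefix
  F='11' vs H='0': no prefix
  F='11' vs B='10': no prefix
No violation found over all pairs.

YES -- this is a valid prefix code. No codeword is a prefix of any other codeword.


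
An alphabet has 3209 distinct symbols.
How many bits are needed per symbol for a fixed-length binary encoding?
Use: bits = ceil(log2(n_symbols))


log2(3209) = 11.6479
Bracket: 2^11 = 2048 < 3209 <= 2^12 = 4096
So ceil(log2(3209)) = 12

bits = ceil(log2(3209)) = ceil(11.6479) = 12 bits


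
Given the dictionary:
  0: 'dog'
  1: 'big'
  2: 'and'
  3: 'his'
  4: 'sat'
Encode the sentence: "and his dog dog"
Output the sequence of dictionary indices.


Look up each word in the dictionary:
  'and' -> 2
  'his' -> 3
  'dog' -> 0
  'dog' -> 0

Encoded: [2, 3, 0, 0]


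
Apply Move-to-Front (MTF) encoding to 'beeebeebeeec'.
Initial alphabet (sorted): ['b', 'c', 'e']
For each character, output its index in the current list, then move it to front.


MTF encoding:
'b': index 0 in ['b', 'c', 'e'] -> ['b', 'c', 'e']
'e': index 2 in ['b', 'c', 'e'] -> ['e', 'b', 'c']
'e': index 0 in ['e', 'b', 'c'] -> ['e', 'b', 'c']
'e': index 0 in ['e', 'b', 'c'] -> ['e', 'b', 'c']
'b': index 1 in ['e', 'b', 'c'] -> ['b', 'e', 'c']
'e': index 1 in ['b', 'e', 'c'] -> ['e', 'b', 'c']
'e': index 0 in ['e', 'b', 'c'] -> ['e', 'b', 'c']
'b': index 1 in ['e', 'b', 'c'] -> ['b', 'e', 'c']
'e': index 1 in ['b', 'e', 'c'] -> ['e', 'b', 'c']
'e': index 0 in ['e', 'b', 'c'] -> ['e', 'b', 'c']
'e': index 0 in ['e', 'b', 'c'] -> ['e', 'b', 'c']
'c': index 2 in ['e', 'b', 'c'] -> ['c', 'e', 'b']


Output: [0, 2, 0, 0, 1, 1, 0, 1, 1, 0, 0, 2]
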